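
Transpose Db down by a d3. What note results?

B

A third below D lands on the letter B.
A diminished third spans 2 semitones, so Db moves to pitch class 11. On the letter B that is B.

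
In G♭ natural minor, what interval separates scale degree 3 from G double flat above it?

Scale degree 3 of Gb natural minor is Bbb.
Bbb up to Gbb: letters B→G make it a sixth; 8 semitones makes it minor.

minor sixth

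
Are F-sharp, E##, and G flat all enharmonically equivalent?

F# is pitch class 6; E## is pitch class 6; Gb is pitch class 6.
All spellings map to pitch class 6, so they are enharmonically equivalent.

Yes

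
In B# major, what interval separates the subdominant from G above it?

diminished third

The subdominant of B# major is E#.
E# up to G: letters E→G make it a third; 2 semitones makes it diminished.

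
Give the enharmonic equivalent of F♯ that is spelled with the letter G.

Gb

F# is pitch class 6. The letter G alone is pitch class 7.
To reach pitch class 6 from G requires an offset of -1 semitone, i.e. flat: Gb.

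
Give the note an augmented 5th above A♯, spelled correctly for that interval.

E##

A fifth above A lands on the letter E.
An augmented fifth spans 8 semitones, so A# moves to pitch class 6. On the letter E that is E##.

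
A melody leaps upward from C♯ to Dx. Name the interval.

The letter names run C→D, a span of 1 letter step, so the interval is some kind of second.
C# to D## is 3 semitones. A major second is 2, so 3 makes it augmented.

augmented second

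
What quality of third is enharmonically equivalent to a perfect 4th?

augmented

A perfect fourth spans 5 semitones.
A third spanning 5 semitones is augmented (the major third is 4).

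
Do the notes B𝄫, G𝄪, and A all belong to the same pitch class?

Yes

Bbb = pitch class 9 and G## = pitch class 9 and A = pitch class 9 — the same pitch class, so they are enharmonic equivalents.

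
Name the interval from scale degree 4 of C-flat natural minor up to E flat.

major seventh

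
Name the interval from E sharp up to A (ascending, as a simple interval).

Counting letters E–F–G–A gives a fourth.
E#→A = 4 semitones, 1 narrower than the perfect fourth (5), so diminished.

diminished fourth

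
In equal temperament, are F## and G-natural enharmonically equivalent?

F## = pitch class 7 and G = pitch class 7 — the same pitch class, so they are enharmonic equivalents.

Yes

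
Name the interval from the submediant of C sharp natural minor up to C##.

augmented third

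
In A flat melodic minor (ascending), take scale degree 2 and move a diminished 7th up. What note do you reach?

Scale degree 2 of Ab melodic minor (ascending) is Bb.
A diminished seventh (9 semitones) above Bb lands on the letter A, giving Abb.

Abb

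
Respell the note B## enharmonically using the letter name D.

B## is pitch class 1. The letter D alone is pitch class 2.
To reach pitch class 1 from D requires an offset of -1 semitone, i.e. flat: Db.

Db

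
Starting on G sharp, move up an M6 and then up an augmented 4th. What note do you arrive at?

A major sixth up from G# is E# (letter E, 9 semitones up).
An augmented fourth up from E# is A## (letter A, 6 semitones up).

A##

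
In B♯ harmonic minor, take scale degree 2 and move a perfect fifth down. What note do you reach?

Scale degree 2 of B# harmonic minor is C##.
A perfect fifth (7 semitones) below C## lands on the letter F, giving F##.

F##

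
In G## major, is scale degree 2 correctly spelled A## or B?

A##

Each scale degree takes a distinct letter name. Degree 2 of a scale on G must use the letter A.
A## and B are enharmonically the same pitch, but only A## uses the letter A, so it is the correct spelling here.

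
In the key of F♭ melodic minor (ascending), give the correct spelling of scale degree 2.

Gb

The Fb melodic minor (ascending) scale runs Fb Gb Abb Bbb Cb Db Eb.
Degree 2 is Gb.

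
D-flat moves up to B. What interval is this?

augmented sixth

Counting letters D–E–F–G–A–B gives a sixth.
Db→B = 10 semitones, 1 wider than the major sixth (9), so augmented.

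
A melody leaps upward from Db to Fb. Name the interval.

The letter names run D→F, a span of 2 letter steps, so the interval is some kind of third.
Db to Fb is 3 semitones. A major third is 4, so 3 makes it minor.

minor third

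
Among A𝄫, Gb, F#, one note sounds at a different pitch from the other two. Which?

Abb

In 12-tone equal temperament, enharmonic equivalents share a pitch class. Abb is pitch class 7; Gb is pitch class 6; F# is pitch class 6.
Gb and F# share pitch class 6, while Abb is pitch class 7.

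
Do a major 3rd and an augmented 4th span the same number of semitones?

A major third spans 4 semitones; an augmented fourth spans 6.
The spans differ, so they are not enharmonic equivalents.

No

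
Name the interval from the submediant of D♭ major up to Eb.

The submediant of Db major is Bb.
Bb up to Eb: letters B→E make it a fourth; 5 semitones makes it perfect.

perfect fourth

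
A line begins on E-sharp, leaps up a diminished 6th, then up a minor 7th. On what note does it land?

A diminished sixth up from E# is C (letter C, 7 semitones up).
A minor seventh up from C is Bb (letter B, 10 semitones up).

Bb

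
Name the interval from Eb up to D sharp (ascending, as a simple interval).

augmented seventh

Counting letters E–F–G–A–B–C–D gives a seventh.
Eb→D# = 12 semitones, 1 wider than the major seventh (11), so augmented.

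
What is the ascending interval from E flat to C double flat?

Counting letters E–F–G–A–B–C gives a sixth.
Eb→Cbb = 7 semitones, 2 narrower than the major sixth (9), so diminished.

diminished sixth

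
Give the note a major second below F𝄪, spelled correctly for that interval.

E#

A second below F lands on the letter E.
A major second spans 2 semitones, so F## moves to pitch class 5. On the letter E that is E#.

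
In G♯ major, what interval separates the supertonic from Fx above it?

major sixth

The supertonic of G# major is A#.
A# up to F##: letters A→F make it a sixth; 9 semitones makes it major.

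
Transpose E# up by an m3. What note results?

G#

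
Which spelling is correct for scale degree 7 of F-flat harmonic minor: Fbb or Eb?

Each scale degree takes a distinct letter name. Degree 7 of a scale on F must use the letter E.
Eb and Fbb are enharmonically the same pitch, but only Eb uses the letter E, so it is the correct spelling here.

Eb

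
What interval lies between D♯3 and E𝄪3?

The letter names run D→E, a span of 1 letter step, so the interval is some kind of second.
D# to E## is 3 semitones. A major second is 2, so 3 makes it augmented.

augmented second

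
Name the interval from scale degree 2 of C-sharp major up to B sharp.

major sixth

Scale degree 2 of C# major is D#.
D# up to B#: letters D→B make it a sixth; 9 semitones makes it major.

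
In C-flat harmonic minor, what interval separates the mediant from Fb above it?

The mediant of Cb harmonic minor is Ebb.
Ebb up to Fb: letters E→F make it a second; 2 semitones makes it major.

major second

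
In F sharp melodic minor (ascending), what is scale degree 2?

Degree 2 takes the letter 1 step above F, which is G.
In melodic minor (ascending), degree 2 sits 2 semitones above the tonic. F# + 2 semitones is pitch class 8, spelled on G as G#.

G#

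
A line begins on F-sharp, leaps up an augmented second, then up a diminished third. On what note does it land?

B

An augmented second up from F# is G## (letter G, 3 semitones up).
A diminished third up from G## is B (letter B, 2 semitones up).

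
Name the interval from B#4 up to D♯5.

minor third

The letter names run B→D, a span of 2 letter steps, so the interval is some kind of third.
B# to D# is 3 semitones. A major third is 4, so 3 makes it minor.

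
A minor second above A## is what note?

A second above A lands on the letter B.
A minor second spans 1 semitone, so A## moves to pitch class 0. On the letter B that is B#.

B#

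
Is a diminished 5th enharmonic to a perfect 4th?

A diminished fifth spans 6 semitones; a perfect fourth spans 5.
The spans differ, so they are not enharmonic equivalents.

No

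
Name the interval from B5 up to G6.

Counting letters B–C–D–E–F–G gives a sixth.
B→G = 8 semitones, 1 narrower than the major sixth (9), so minor.

minor sixth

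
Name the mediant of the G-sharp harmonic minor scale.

B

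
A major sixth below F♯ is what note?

A

F down a major sixth is Ab, so the target letter is A.
From F#, a major sixth is 9 semitones down: A.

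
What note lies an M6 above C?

A sixth above C lands on the letter A.
A major sixth spans 9 semitones, so C moves to pitch class 9. On the letter A that is A.

A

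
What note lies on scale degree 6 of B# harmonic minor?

Degree 6 takes the letter 5 steps above B, which is G.
In harmonic minor, degree 6 sits 8 semitones above the tonic. B# + 8 semitones is pitch class 8, spelled on G as G#.

G#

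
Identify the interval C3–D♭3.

minor second

Counting letters C–D gives a second.
C→Db = 1 semitone, 1 narrower than the major second (2), so minor.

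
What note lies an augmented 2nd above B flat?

C#

B up a major second is C#, so the target letter is C.
From Bb, an augmented second is 3 semitones up: C#.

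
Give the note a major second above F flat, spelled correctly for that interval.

Gb

F up a major second is G, so the target letter is G.
From Fb, a major second is 2 semitones up: Gb.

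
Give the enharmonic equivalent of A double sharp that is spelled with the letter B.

B

A## is pitch class 11. The letter B alone is pitch class 11.
Pitch class 11 on B needs no accidental: B.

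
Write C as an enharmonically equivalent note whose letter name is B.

C is pitch class 0. The letter B alone is pitch class 11.
To reach pitch class 0 from B requires an offset of +1 semitone, i.e. sharp: B#.

B#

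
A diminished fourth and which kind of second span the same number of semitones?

doubly augmented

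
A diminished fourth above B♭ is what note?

B up a perfect fourth is E, so the target letter is E.
From Bb, a diminished fourth is 4 semitones up: Ebb.

Ebb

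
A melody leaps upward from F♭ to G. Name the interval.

augmented second

Counting letters F–G gives a second.
Fb→G = 3 semitones, 1 wider than the major second (2), so augmented.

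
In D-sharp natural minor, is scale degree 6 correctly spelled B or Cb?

B

Each scale degree takes a distinct letter name. Degree 6 of a scale on D must use the letter B.
B and Cb are enharmonically the same pitch, but only B uses the letter B, so it is the correct spelling here.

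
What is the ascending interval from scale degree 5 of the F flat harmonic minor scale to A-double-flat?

Scale degree 5 of Fb harmonic minor is Cb.
Cb up to Abb: letters C→A make it a sixth; 8 semitones makes it minor.

minor sixth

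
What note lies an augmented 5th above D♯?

A##

D up a perfect fifth is A, so the target letter is A.
From D#, an augmented fifth is 8 semitones up: A##.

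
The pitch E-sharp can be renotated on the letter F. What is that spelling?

Plain F sits at the same pitch as E#, so on the letter F the same pitch needs a natural: F.

F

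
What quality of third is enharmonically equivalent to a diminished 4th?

A diminished fourth spans 4 semitones.
A third spanning 4 semitones is major (the major third is 4).

major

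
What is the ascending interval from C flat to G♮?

augmented fifth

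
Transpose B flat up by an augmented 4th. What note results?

B up a perfect fourth is E, so the target letter is E.
From Bb, an augmented fourth is 6 semitones up: E.

E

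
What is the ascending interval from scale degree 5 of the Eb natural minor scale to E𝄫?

Scale degree 5 of Eb natural minor is Bb.
Bb up to Ebb: letters B→E make it a fourth; 4 semitones makes it diminished.

diminished fourth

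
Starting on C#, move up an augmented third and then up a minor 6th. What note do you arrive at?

C##

An augmented third up from C# is E## (letter E, 5 semitones up).
A minor sixth up from E## is C## (letter C, 8 semitones up).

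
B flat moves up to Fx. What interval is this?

Counting letters B–C–D–E–F gives a fifth.
Bb→F## = 9 semitones, 2 wider than the perfect fifth (7), so doubly augmented.

doubly augmented fifth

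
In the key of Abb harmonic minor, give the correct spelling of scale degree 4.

Dbb

Degree 4 takes the letter 3 steps above A, which is D.
In harmonic minor, degree 4 sits 5 semitones above the tonic. Abb + 5 semitones is pitch class 0, spelled on D as Dbb.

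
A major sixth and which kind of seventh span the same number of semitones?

A major sixth spans 9 semitones.
A seventh spanning 9 semitones is diminished (the major seventh is 11).

diminished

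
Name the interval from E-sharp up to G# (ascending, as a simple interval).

minor third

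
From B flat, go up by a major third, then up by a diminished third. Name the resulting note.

A major third up from Bb is D (letter D, 4 semitones up).
A diminished third up from D is Fb (letter F, 2 semitones up).

Fb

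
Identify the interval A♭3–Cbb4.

diminished third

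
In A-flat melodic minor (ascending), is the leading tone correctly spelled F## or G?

Each scale degree takes a distinct letter name. Degree 7 of a scale on A must use the letter G.
G and F## are enharmonically the same pitch, but only G uses the letter G, so it is the correct spelling here.

G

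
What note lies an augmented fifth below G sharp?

C

G down a perfect fifth is C, so the target letter is C.
From G#, an augmented fifth is 8 semitones down: C.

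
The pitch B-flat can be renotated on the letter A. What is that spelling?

Plain A sits 1 semitone below Bb, so on the letter A the same pitch needs a sharp: A#.

A#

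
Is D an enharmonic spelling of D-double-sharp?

No

D is pitch class 2; D## is pitch class 4.
The pitch classes differ (2 vs. 4), so they are not enharmonic equivalents.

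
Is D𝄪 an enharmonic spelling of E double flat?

D## is pitch class 4; Ebb is pitch class 2.
The pitch classes differ (4 vs. 2), so they are not enharmonic equivalents.

No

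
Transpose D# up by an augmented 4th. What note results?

D up a perfect fourth is G, so the target letter is G.
From D#, an augmented fourth is 6 semitones up: G##.

G##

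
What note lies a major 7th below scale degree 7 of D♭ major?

Db

Scale degree 7 of Db major is C.
A major seventh (11 semitones) below C lands on the letter D, giving Db.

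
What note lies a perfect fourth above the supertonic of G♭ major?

Db

The supertonic of Gb major is Ab.
A perfect fourth (5 semitones) above Ab lands on the letter D, giving Db.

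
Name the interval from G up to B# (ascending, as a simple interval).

Counting letters G–A–B gives a third.
G→B# = 5 semitones, 1 wider than the major third (4), so augmented.

augmented third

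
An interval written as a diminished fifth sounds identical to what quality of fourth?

A diminished fifth spans 6 semitones.
A fourth spanning 6 semitones is augmented (the perfect fourth is 5).

augmented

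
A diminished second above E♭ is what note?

Fbb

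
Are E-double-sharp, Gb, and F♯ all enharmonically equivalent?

E## = pitch class 6 and Gb = pitch class 6 and F# = pitch class 6 — the same pitch class, so they are enharmonic equivalents.

Yes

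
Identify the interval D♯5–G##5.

Counting letters D–E–F–G gives a fourth.
D#→G## = 6 semitones, 1 wider than the perfect fourth (5), so augmented.

augmented fourth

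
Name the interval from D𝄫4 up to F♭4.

Counting letters D–E–F gives a third.
Dbb→Fb = 4 semitones, exactly the major third.

major third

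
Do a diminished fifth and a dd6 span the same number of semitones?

A diminished fifth spans 6 semitones; a doubly diminished sixth spans 6.
They are enharmonically equivalent.

Yes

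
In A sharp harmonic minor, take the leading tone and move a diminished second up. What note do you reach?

A

The leading tone of A# harmonic minor is G##.
A diminished second (0 semitones) above G## lands on the letter A, giving A.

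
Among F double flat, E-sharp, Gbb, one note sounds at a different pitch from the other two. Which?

Fbb

In 12-tone equal temperament, enharmonic equivalents share a pitch class. Fbb is pitch class 3; E# is pitch class 5; Gbb is pitch class 5.
E# and Gbb share pitch class 5, while Fbb is pitch class 3.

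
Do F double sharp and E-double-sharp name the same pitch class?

Two spellings are enharmonically equivalent only if they share a pitch class.
Here F## → 7, E## → 6; 6 ≠ 7, so they are not.

No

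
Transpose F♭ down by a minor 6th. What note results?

F down a major sixth is Ab, so the target letter is A.
From Fb, a minor sixth is 8 semitones down: Ab.

Ab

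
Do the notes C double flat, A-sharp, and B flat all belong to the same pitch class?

Cbb = pitch class 10 and A# = pitch class 10 and Bb = pitch class 10 — the same pitch class, so they are enharmonic equivalents.

Yes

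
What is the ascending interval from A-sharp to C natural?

diminished third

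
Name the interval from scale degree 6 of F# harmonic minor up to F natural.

minor third

Scale degree 6 of F# harmonic minor is D.
D up to F: letters D→F make it a third; 3 semitones makes it minor.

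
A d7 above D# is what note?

D up a major seventh is C#, so the target letter is C.
From D#, a diminished seventh is 9 semitones up: C.

C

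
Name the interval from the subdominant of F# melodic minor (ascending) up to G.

The subdominant of F# melodic minor (ascending) is B.
B up to G: letters B→G make it a sixth; 8 semitones makes it minor.

minor sixth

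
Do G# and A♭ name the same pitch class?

G# is pitch class 8; Ab is pitch class 8.
All spellings map to pitch class 8, so they are enharmonically equivalent.

Yes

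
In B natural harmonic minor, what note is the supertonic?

C#

The B harmonic minor scale runs B C# D E F# G A#.
Degree 2 is C#.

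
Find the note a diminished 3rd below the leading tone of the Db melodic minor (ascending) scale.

The leading tone of Db melodic minor (ascending) is C.
A diminished third (2 semitones) below C lands on the letter A, giving A#.

A#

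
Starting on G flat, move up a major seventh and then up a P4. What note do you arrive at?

Bb

A major seventh up from Gb is F (letter F, 11 semitones up).
A perfect fourth up from F is Bb (letter B, 5 semitones up).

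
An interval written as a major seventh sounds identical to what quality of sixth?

doubly augmented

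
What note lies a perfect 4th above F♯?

F up a perfect fourth is Bb, so the target letter is B.
From F#, a perfect fourth is 5 semitones up: B.

B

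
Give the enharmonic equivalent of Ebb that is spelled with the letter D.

D

Plain D sits at the same pitch as Ebb, so on the letter D the same pitch needs a natural: D.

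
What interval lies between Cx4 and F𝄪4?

perfect fourth

The letter names run C→F, a span of 3 letter steps, so the interval is some kind of fourth.
C## to F## is 5 semitones. A perfect fourth is 5, so 5 makes it perfect.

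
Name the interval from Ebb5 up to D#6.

The letter names run E→D, a span of 6 letter steps, so the interval is some kind of seventh.
Ebb to D# is 13 semitones. A major seventh is 11, so 13 makes it doubly augmented.

doubly augmented seventh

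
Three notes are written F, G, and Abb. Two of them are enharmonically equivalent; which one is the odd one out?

F

In 12-tone equal temperament, enharmonic equivalents share a pitch class. F is pitch class 5; G is pitch class 7; Abb is pitch class 7.
G and Abb share pitch class 7, while F is pitch class 5.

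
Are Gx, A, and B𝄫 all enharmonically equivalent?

Yes

G## is pitch class 9; A is pitch class 9; Bbb is pitch class 9.
All spellings map to pitch class 9, so they are enharmonically equivalent.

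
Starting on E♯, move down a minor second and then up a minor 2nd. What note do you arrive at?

A minor second down from E# is D## (letter D, 1 semitone down).
A minor second up from D## is E# (letter E, 1 semitone up).

E#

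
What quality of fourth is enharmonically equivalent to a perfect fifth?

doubly augmented

A perfect fifth spans 7 semitones.
A fourth spanning 7 semitones is doubly augmented (the perfect fourth is 5).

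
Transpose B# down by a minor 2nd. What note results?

A second below B lands on the letter A.
A minor second spans 1 semitone, so B# moves to pitch class 11. On the letter A that is A##.

A##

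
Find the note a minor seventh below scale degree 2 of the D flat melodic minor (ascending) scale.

F

Scale degree 2 of Db melodic minor (ascending) is Eb.
A minor seventh (10 semitones) below Eb lands on the letter F, giving F.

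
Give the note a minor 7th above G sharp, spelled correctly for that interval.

F#

G up a major seventh is F#, so the target letter is F.
From G#, a minor seventh is 10 semitones up: F#.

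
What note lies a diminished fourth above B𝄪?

E#

B up a perfect fourth is E, so the target letter is E.
From B##, a diminished fourth is 4 semitones up: E#.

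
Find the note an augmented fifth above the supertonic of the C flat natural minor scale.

A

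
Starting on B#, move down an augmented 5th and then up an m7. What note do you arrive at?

An augmented fifth down from B# is E (letter E, 8 semitones down).
A minor seventh up from E is D (letter D, 10 semitones up).

D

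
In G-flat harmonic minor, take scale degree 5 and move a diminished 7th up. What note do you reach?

Scale degree 5 of Gb harmonic minor is Db.
A diminished seventh (9 semitones) above Db lands on the letter C, giving Cbb.

Cbb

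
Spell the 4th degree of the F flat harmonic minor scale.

Bbb

The Fb harmonic minor scale runs Fb Gb Abb Bbb Cb Dbb Eb.
Degree 4 is Bbb.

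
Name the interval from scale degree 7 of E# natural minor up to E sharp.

major second

Scale degree 7 of E# natural minor is D#.
D# up to E#: letters D→E make it a second; 2 semitones makes it major.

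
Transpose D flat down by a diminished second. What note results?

D down a major second is C, so the target letter is C.
From Db, a diminished second is 0 semitones down: C#.

C#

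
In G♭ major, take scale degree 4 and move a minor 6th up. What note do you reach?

Scale degree 4 of Gb major is Cb.
A minor sixth (8 semitones) above Cb lands on the letter A, giving Abb.

Abb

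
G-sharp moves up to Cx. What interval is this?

Counting letters G–A–B–C gives a fourth.
G#→C## = 6 semitones, 1 wider than the perfect fourth (5), so augmented.

augmented fourth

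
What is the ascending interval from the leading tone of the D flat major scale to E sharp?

The leading tone of Db major is C.
C up to E#: letters C→E make it a third; 5 semitones makes it augmented.

augmented third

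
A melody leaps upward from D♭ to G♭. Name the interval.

The letter names run D→G, a span of 3 letter steps, so the interval is some kind of fourth.
Db to Gb is 5 semitones. A perfect fourth is 5, so 5 makes it perfect.

perfect fourth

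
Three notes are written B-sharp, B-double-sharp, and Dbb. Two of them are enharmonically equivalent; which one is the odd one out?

In 12-tone equal temperament, enharmonic equivalents share a pitch class. B# is pitch class 0; B## is pitch class 1; Dbb is pitch class 0.
B# and Dbb share pitch class 0, while B## is pitch class 1.

B##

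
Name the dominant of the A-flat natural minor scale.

Eb

The Ab natural minor scale runs Ab Bb Cb Db Eb Fb Gb.
Degree 5 is Eb.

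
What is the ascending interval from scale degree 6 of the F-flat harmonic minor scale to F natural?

augmented third

Scale degree 6 of Fb harmonic minor is Dbb.
Dbb up to F: letters D→F make it a third; 5 semitones makes it augmented.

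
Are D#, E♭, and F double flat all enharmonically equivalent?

Yes

D# is pitch class 3; Eb is pitch class 3; Fbb is pitch class 3.
All spellings map to pitch class 3, so they are enharmonically equivalent.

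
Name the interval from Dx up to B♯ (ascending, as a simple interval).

Counting letters D–E–F–G–A–B gives a sixth.
D##→B# = 8 semitones, 1 narrower than the major sixth (9), so minor.

minor sixth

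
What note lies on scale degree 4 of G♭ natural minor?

The Gb natural minor scale runs Gb Ab Bbb Cb Db Ebb Fb.
Degree 4 is Cb.

Cb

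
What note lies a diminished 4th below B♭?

F#

B down a perfect fourth is F#, so the target letter is F.
From Bb, a diminished fourth is 4 semitones down: F#.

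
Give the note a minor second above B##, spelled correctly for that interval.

A second above B lands on the letter C.
A minor second spans 1 semitone, so B## moves to pitch class 2. On the letter C that is C##.

C##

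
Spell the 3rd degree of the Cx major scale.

E##

The C## major scale runs C## D## E## F## G## A## B##.
Degree 3 is E##.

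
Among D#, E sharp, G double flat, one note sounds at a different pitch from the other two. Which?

In 12-tone equal temperament, enharmonic equivalents share a pitch class. D# is pitch class 3; E# is pitch class 5; Gbb is pitch class 5.
E# and Gbb share pitch class 5, while D# is pitch class 3.

D#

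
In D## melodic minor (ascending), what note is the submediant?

B##

Degree 6 takes the letter 5 steps above D, which is B.
In melodic minor (ascending), degree 6 sits 9 semitones above the tonic. D## + 9 semitones is pitch class 1, spelled on B as B##.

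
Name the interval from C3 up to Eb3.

The letter names run C→E, a span of 2 letter steps, so the interval is some kind of third.
C to Eb is 3 semitones. A major third is 4, so 3 makes it minor.

minor third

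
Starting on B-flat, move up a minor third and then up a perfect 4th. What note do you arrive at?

Gb

A minor third up from Bb is Db (letter D, 3 semitones up).
A perfect fourth up from Db is Gb (letter G, 5 semitones up).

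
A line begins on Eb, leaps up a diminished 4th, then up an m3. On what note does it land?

A diminished fourth up from Eb is Abb (letter A, 4 semitones up).
A minor third up from Abb is Cbb (letter C, 3 semitones up).

Cbb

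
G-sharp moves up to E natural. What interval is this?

minor sixth

Counting letters G–A–B–C–D–E gives a sixth.
G#→E = 8 semitones, 1 narrower than the major sixth (9), so minor.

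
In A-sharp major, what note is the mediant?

C##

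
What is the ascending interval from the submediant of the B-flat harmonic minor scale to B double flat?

The submediant of Bb harmonic minor is Gb.
Gb up to Bbb: letters G→B make it a third; 3 semitones makes it minor.

minor third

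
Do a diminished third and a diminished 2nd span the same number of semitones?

No

A diminished third spans 2 semitones; a diminished second spans 0.
The spans differ, so they are not enharmonic equivalents.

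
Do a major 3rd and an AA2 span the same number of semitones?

Yes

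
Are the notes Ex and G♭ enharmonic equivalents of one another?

Yes

E## is pitch class 6; Gb is pitch class 6.
All spellings map to pitch class 6, so they are enharmonically equivalent.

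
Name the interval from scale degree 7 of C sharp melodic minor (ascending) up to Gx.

major sixth

Scale degree 7 of C# melodic minor (ascending) is B#.
B# up to G##: letters B→G make it a sixth; 9 semitones makes it major.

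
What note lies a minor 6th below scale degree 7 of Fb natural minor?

Gb

Scale degree 7 of Fb natural minor is Ebb.
A minor sixth (8 semitones) below Ebb lands on the letter G, giving Gb.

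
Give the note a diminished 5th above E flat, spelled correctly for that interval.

A fifth above E lands on the letter B.
A diminished fifth spans 6 semitones, so Eb moves to pitch class 9. On the letter B that is Bbb.

Bbb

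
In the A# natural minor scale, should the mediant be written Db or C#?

Each scale degree takes a distinct letter name. Degree 3 of a scale on A must use the letter C.
C# and Db are enharmonically the same pitch, but only C# uses the letter C, so it is the correct spelling here.

C#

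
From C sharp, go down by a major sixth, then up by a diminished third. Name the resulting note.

A major sixth down from C# is E (letter E, 9 semitones down).
A diminished third up from E is Gb (letter G, 2 semitones up).

Gb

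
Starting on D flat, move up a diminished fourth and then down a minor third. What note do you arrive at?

Ebb

A diminished fourth up from Db is Gbb (letter G, 4 semitones up).
A minor third down from Gbb is Ebb (letter E, 3 semitones down).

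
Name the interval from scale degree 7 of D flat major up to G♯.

Scale degree 7 of Db major is C.
C up to G#: letters C→G make it a fifth; 8 semitones makes it augmented.

augmented fifth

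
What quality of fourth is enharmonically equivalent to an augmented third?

An augmented third spans 5 semitones.
A fourth spanning 5 semitones is perfect (the perfect fourth is 5).

perfect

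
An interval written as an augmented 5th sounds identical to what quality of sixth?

minor

An augmented fifth spans 8 semitones.
A sixth spanning 8 semitones is minor (the major sixth is 9).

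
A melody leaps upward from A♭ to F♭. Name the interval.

The letter names run A→F, a span of 5 letter steps, so the interval is some kind of sixth.
Ab to Fb is 8 semitones. A major sixth is 9, so 8 makes it minor.

minor sixth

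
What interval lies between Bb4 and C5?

major second

The letter names run B→C, a span of 1 letter step, so the interval is some kind of second.
Bb to C is 2 semitones. A major second is 2, so 2 makes it major.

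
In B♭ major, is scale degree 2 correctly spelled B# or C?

C

Each scale degree takes a distinct letter name. Degree 2 of a scale on B must use the letter C.
C and B# are enharmonically the same pitch, but only C uses the letter C, so it is the correct spelling here.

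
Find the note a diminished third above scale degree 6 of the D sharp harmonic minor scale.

Scale degree 6 of D# harmonic minor is B.
A diminished third (2 semitones) above B lands on the letter D, giving Db.

Db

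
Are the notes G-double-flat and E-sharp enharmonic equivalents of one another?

Yes

Gbb is pitch class 5; E# is pitch class 5.
All spellings map to pitch class 5, so they are enharmonically equivalent.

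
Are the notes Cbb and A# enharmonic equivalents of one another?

Yes

Cbb is pitch class 10; A# is pitch class 10.
All spellings map to pitch class 10, so they are enharmonically equivalent.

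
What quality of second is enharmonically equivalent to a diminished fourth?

A diminished fourth spans 4 semitones.
A second spanning 4 semitones is doubly augmented (the major second is 2).

doubly augmented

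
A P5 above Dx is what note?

A fifth above D lands on the letter A.
A perfect fifth spans 7 semitones, so D## moves to pitch class 11. On the letter A that is A##.

A##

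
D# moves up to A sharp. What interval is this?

The letter names run D→A, a span of 4 letter steps, so the interval is some kind of fifth.
D# to A# is 7 semitones. A perfect fifth is 7, so 7 makes it perfect.

perfect fifth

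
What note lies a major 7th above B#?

A##

B up a major seventh is A#, so the target letter is A.
From B#, a major seventh is 11 semitones up: A##.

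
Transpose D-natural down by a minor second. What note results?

D down a major second is C, so the target letter is C.
From D, a minor second is 1 semitone down: C#.

C#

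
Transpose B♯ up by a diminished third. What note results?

D

B up a major third is D#, so the target letter is D.
From B#, a diminished third is 2 semitones up: D.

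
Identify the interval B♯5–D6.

Counting letters B–C–D gives a third.
B#→D = 2 semitones, 2 narrower than the major third (4), so diminished.

diminished third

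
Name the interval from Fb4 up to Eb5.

major seventh

The letter names run F→E, a span of 6 letter steps, so the interval is some kind of seventh.
Fb to Eb is 11 semitones. A major seventh is 11, so 11 makes it major.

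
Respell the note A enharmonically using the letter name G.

G##

Plain G sits 2 semitones below A, so on the letter G the same pitch needs a double sharp: G##.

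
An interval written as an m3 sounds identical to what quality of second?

A minor third spans 3 semitones.
A second spanning 3 semitones is augmented (the major second is 2).

augmented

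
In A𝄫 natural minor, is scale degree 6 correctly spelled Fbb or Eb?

Fbb

Each scale degree takes a distinct letter name. Degree 6 of a scale on A must use the letter F.
Fbb and Eb are enharmonically the same pitch, but only Fbb uses the letter F, so it is the correct spelling here.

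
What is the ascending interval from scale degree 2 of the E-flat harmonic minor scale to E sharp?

Scale degree 2 of Eb harmonic minor is F.
F up to E#: letters F→E make it a seventh; 12 semitones makes it augmented.

augmented seventh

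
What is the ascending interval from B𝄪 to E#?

diminished fourth

Counting letters B–C–D–E gives a fourth.
B##→E# = 4 semitones, 1 narrower than the perfect fourth (5), so diminished.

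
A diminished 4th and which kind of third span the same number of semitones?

major

A diminished fourth spans 4 semitones.
A third spanning 4 semitones is major (the major third is 4).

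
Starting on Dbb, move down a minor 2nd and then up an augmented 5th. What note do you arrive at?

A minor second down from Dbb is Cb (letter C, 1 semitone down).
An augmented fifth up from Cb is G (letter G, 8 semitones up).

G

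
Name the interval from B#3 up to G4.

Counting letters B–C–D–E–F–G gives a sixth.
B#→G = 7 semitones, 2 narrower than the major sixth (9), so diminished.

diminished sixth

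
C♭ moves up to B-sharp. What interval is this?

doubly augmented seventh

The letter names run C→B, a span of 6 letter steps, so the interval is some kind of seventh.
Cb to B# is 13 semitones. A major seventh is 11, so 13 makes it doubly augmented.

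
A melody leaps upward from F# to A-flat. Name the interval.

diminished third

The letter names run F→A, a span of 2 letter steps, so the interval is some kind of third.
F# to Ab is 2 semitones. A major third is 4, so 2 makes it diminished.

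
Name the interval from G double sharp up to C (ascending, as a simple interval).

The letter names run G→C, a span of 3 letter steps, so the interval is some kind of fourth.
G## to C is 3 semitones. A perfect fourth is 5, so 3 makes it doubly diminished.

doubly diminished fourth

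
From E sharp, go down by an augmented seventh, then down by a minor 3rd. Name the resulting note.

An augmented seventh down from E# is F (letter F, 12 semitones down).
A minor third down from F is D (letter D, 3 semitones down).

D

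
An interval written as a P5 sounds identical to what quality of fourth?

doubly augmented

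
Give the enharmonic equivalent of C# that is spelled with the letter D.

Db

Plain D sits 1 semitone above C#, so on the letter D the same pitch needs a flat: Db.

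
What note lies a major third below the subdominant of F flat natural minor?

Gbb

The subdominant of Fb natural minor is Bbb.
A major third (4 semitones) below Bbb lands on the letter G, giving Gbb.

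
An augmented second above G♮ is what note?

A second above G lands on the letter A.
An augmented second spans 3 semitones, so G moves to pitch class 10. On the letter A that is A#.

A#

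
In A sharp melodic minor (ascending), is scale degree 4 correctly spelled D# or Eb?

Each scale degree takes a distinct letter name. Degree 4 of a scale on A must use the letter D.
D# and Eb are enharmonically the same pitch, but only D# uses the letter D, so it is the correct spelling here.

D#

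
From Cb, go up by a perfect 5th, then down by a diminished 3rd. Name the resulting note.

E

A perfect fifth up from Cb is Gb (letter G, 7 semitones up).
A diminished third down from Gb is E (letter E, 2 semitones down).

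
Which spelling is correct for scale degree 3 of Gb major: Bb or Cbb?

Each scale degree takes a distinct letter name. Degree 3 of a scale on G must use the letter B.
Bb and Cbb are enharmonically the same pitch, but only Bb uses the letter B, so it is the correct spelling here.

Bb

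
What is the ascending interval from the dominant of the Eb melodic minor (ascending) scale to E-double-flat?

diminished fourth

The dominant of Eb melodic minor (ascending) is Bb.
Bb up to Ebb: letters B→E make it a fourth; 4 semitones makes it diminished.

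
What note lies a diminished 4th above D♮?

Gb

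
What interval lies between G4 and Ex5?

doubly augmented sixth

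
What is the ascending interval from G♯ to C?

diminished fourth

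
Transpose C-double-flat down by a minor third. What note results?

Abb

A third below C lands on the letter A.
A minor third spans 3 semitones, so Cbb moves to pitch class 7. On the letter A that is Abb.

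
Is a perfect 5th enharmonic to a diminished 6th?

A perfect fifth spans 7 semitones; a diminished sixth spans 7.
They are enharmonically equivalent.

Yes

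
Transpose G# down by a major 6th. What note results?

B

G down a major sixth is Bb, so the target letter is B.
From G#, a major sixth is 9 semitones down: B.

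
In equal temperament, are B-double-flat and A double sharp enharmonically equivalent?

Two spellings are enharmonically equivalent only if they share a pitch class.
Here Bbb → 9, A## → 11; 9 ≠ 11, so they are not.

No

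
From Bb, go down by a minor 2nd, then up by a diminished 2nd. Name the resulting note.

A minor second down from Bb is A (letter A, 1 semitone down).
A diminished second up from A is Bbb (letter B, 0 semitones up).

Bbb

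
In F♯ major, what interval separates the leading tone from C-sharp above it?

The leading tone of F# major is E#.
E# up to C#: letters E→C make it a sixth; 8 semitones makes it minor.

minor sixth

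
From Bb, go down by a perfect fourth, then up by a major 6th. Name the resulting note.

A perfect fourth down from Bb is F (letter F, 5 semitones down).
A major sixth up from F is D (letter D, 9 semitones up).

D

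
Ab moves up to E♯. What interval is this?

Counting letters A–B–C–D–E gives a fifth.
Ab→E# = 9 semitones, 2 wider than the perfect fifth (7), so doubly augmented.

doubly augmented fifth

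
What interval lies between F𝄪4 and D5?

diminished sixth

Counting letters F–G–A–B–C–D gives a sixth.
F##→D = 7 semitones, 2 narrower than the major sixth (9), so diminished.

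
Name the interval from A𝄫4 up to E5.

The letter names run A→E, a span of 4 letter steps, so the interval is some kind of fifth.
Abb to E is 9 semitones. A perfect fifth is 7, so 9 makes it doubly augmented.

doubly augmented fifth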